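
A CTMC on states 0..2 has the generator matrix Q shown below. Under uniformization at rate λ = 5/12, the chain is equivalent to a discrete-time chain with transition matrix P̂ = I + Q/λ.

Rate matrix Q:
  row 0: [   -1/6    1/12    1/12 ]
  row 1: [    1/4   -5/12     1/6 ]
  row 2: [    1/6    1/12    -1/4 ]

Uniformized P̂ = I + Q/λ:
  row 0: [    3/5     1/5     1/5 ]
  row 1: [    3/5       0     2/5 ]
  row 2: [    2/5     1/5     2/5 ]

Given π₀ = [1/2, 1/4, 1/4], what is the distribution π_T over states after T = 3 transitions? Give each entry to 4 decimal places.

t=0: π = [0.5000, 0.2500, 0.2500]
t=1: π = [0.5500, 0.1500, 0.3000]
t=2: π = [0.5400, 0.1700, 0.2900]
t=3: π = [0.5420, 0.1660, 0.2920]

π = [0.5420, 0.1660, 0.2920]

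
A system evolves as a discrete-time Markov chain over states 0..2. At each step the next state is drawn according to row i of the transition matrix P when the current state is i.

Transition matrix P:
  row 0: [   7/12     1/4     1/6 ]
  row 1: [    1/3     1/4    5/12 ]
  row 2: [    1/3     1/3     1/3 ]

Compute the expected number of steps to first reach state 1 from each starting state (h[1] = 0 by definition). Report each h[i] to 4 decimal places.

First-step conditioning: h[1] = 0; for i ≠ 1, h[i] = 1 + Σ_k P[i][k]·h[k].
  h[0] = 1 + 7/12·h[0] + 1/6·h[2]
  h[2] = 1 + 1/3·h[0] + 1/3·h[2]
Solving the 2×2 linear system over states ≠ 1 gives exactly h = [15/4, 0, 27/8] (h[1] = 0 is the target).

h = [3.7500, 0.0000, 3.3750]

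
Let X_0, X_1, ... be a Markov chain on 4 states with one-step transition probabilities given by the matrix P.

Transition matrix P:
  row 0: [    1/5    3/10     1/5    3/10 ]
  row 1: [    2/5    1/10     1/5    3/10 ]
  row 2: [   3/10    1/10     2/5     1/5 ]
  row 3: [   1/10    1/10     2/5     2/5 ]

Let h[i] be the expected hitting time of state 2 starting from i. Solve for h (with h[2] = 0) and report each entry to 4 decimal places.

First-step conditioning: h[2] = 0; for i ≠ 2, h[i] = 1 + Σ_k P[i][k]·h[k].
  h[0] = 1 + 1/5·h[0] + 3/10·h[1] + 3/10·h[3]
  h[1] = 1 + 2/5·h[0] + 1/10·h[1] + 3/10·h[3]
  h[3] = 1 + 1/10·h[0] + 1/10·h[1] + 2/5·h[3]
Solving the 3×3 linear system over states ≠ 2 gives exactly h = [15/4, 15/4, 0, 35/12] (h[2] = 0 is the target).

h = [3.7500, 3.7500, 0.0000, 2.9167]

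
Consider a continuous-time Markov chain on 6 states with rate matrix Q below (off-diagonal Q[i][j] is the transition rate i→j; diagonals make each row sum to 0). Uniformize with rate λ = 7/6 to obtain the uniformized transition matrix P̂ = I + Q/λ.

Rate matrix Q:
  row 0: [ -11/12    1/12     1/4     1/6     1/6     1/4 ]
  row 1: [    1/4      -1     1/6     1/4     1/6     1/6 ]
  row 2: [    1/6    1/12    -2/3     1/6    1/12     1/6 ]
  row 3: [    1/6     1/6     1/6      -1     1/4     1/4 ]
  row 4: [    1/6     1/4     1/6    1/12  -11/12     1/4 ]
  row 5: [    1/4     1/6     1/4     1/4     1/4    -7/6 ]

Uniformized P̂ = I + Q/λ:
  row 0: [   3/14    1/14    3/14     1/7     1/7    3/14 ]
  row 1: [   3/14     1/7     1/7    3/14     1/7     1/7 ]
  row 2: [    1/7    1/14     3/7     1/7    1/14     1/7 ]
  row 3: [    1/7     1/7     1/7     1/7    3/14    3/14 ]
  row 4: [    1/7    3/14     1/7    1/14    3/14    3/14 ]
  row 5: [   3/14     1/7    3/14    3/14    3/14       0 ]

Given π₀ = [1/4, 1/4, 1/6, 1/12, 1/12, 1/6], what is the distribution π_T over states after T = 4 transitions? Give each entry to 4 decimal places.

t=0: π = [0.2500, 0.2500, 0.1667, 0.0833, 0.0833, 0.1667]
t=1: π = [0.1905, 0.1190, 0.2202, 0.1667, 0.1548, 0.1488]
t=2: π = [0.1756, 0.1246, 0.2300, 0.1509, 0.1607, 0.1582]
t=3: π = [0.1756, 0.1254, 0.2324, 0.1516, 0.1600, 0.1551]
t=4: π = [0.1754, 0.1251, 0.2329, 0.1515, 0.1596, 0.1555]

π = [0.1754, 0.1251, 0.2329, 0.1515, 0.1596, 0.1555]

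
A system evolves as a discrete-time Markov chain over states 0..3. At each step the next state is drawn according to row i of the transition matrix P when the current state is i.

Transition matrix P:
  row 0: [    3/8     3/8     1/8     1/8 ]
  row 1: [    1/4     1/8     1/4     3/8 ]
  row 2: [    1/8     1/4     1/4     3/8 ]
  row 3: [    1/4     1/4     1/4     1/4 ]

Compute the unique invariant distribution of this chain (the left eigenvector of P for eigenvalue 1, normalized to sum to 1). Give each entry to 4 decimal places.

Balance equations π_j = Σ_i π_i·P[i][j]:
  π_0 = 3/8·π_0 + 1/4·π_1 + 1/8·π_2 + 1/4·π_3
  π_1 = 3/8·π_0 + 1/8·π_1 + 1/4·π_2 + 1/4·π_3
  π_2 = 1/8·π_0 + 1/4·π_1 + 1/4·π_2 + 1/4·π_3
  normalize: π_0 + π_1 + π_2 + π_3 = 1
Solving the linear system gives exactly π = [14/55, 124/495, 12/55, 137/495].

π = [0.2545, 0.2505, 0.2182, 0.2768]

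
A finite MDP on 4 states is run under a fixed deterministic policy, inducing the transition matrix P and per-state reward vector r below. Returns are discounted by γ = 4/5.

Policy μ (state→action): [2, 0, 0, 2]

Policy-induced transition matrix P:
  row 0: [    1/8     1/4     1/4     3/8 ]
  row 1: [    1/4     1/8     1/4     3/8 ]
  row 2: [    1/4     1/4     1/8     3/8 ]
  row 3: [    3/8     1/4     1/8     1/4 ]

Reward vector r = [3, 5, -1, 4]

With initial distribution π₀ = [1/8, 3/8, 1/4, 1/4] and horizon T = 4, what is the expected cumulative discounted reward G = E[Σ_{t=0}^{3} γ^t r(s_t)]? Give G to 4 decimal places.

t=0: π = [0.1250, 0.3750, 0.2500, 0.2500], E[r] = 3.0000, γ^t·E[r] = 3.000000, running G = 3.000000
t=1: π = [0.2656, 0.2031, 0.1875, 0.3438], E[r] = 3.0000, γ^t·E[r] = 2.400000, running G = 5.400000
t=2: π = [0.2598, 0.2246, 0.1836, 0.3320], E[r] = 3.0469, γ^t·E[r] = 1.950000, running G = 7.350000
t=3: π = [0.2590, 0.2219, 0.1855, 0.3335], E[r] = 3.0352, γ^t·E[r] = 1.554000, running G = 8.904000

G = 8.9040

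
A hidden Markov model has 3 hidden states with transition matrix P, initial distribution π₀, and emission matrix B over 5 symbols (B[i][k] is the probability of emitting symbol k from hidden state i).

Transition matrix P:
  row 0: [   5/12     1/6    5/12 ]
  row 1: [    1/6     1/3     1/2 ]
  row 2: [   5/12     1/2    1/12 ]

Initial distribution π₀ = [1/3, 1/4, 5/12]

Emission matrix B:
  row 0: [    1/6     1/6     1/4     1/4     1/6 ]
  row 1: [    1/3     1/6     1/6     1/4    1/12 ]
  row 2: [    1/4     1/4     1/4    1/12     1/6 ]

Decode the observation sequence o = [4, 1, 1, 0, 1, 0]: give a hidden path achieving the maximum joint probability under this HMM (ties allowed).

path = [2, 1, 2, 1, 2, 1]

t=0: δ = [5.556e-02, 2.083e-02, 6.944e-02]  (obs o_0=4)
t=1: δ = [4.823e-03, 5.787e-03, 5.787e-03]  ψ = [2, 2, 0]  (obs o_1=1)
t=2: δ = [4.019e-04, 4.823e-04, 7.234e-04]  ψ = [2, 2, 1]  (obs o_2=1)
t=3: δ = [5.023e-05, 1.206e-04, 6.028e-05]  ψ = [2, 2, 1]  (obs o_3=0)
t=4: δ = [4.186e-06, 6.698e-06, 1.507e-05]  ψ = [2, 1, 1]  (obs o_4=1)
t=5: δ = [1.047e-06, 2.512e-06, 8.372e-07]  ψ = [2, 2, 1]  (obs o_5=0)
backtrack: best end state = 1; path = [2, 1, 2, 1, 2, 1]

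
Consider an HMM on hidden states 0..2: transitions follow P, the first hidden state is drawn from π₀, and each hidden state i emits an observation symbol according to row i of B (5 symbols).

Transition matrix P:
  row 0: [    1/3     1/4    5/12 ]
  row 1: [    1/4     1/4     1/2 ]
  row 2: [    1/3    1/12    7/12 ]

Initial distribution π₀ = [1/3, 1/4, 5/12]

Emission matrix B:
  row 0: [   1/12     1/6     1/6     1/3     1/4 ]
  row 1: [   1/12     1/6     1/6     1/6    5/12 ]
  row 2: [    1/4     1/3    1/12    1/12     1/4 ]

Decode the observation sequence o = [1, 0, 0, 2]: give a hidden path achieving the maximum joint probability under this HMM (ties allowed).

path = [2, 2, 2, 0]

t=0: δ = [5.556e-02, 4.167e-02, 1.389e-01]  (obs o_0=1)
t=1: δ = [3.858e-03, 1.157e-03, 2.025e-02]  ψ = [2, 0, 2]  (obs o_1=0)
t=2: δ = [5.626e-04, 1.407e-04, 2.954e-03]  ψ = [2, 2, 2]  (obs o_2=0)
t=3: δ = [1.641e-04, 4.103e-05, 1.436e-04]  ψ = [2, 2, 2]  (obs o_3=2)
backtrack: best end state = 0; path = [2, 2, 2, 0]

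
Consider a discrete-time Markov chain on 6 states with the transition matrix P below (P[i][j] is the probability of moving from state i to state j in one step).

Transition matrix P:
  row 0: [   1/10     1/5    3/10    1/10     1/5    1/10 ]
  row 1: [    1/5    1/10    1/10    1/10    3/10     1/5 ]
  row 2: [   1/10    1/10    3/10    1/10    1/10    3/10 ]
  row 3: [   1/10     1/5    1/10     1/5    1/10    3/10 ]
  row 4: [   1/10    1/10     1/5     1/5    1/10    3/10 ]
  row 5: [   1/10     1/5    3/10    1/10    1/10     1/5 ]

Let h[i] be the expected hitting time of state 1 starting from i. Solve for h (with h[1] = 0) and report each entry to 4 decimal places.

h = [6.2053, 0.0000, 6.7665, 6.0146, 6.6913, 6.1513]

First-step conditioning: h[1] = 0; for i ≠ 1, h[i] = 1 + Σ_k P[i][k]·h[k].
  h[0] = 1 + 1/10·h[0] + 3/10·h[2] + 1/10·h[3] + 1/5·h[4] + 1/10·h[5]
  h[2] = 1 + 1/10·h[0] + 3/10·h[2] + 1/10·h[3] + 1/10·h[4] + 3/10·h[5]
  h[3] = 1 + 1/10·h[0] + 1/10·h[2] + 1/5·h[3] + 1/10·h[4] + 3/10·h[5]
  h[4] = 1 + 1/10·h[0] + 1/5·h[2] + 1/5·h[3] + 1/10·h[4] + 3/10·h[5]
  h[5] = 1 + 1/10·h[0] + 3/10·h[2] + 1/10·h[3] + 1/10·h[4] + 1/5·h[5]
Solving the 5×5 linear system over states ≠ 1 gives exactly h = [90790/14631, 0, 33000/4877, 88000/14631, 97900/14631, 30000/4877] (h[1] = 0 is the target).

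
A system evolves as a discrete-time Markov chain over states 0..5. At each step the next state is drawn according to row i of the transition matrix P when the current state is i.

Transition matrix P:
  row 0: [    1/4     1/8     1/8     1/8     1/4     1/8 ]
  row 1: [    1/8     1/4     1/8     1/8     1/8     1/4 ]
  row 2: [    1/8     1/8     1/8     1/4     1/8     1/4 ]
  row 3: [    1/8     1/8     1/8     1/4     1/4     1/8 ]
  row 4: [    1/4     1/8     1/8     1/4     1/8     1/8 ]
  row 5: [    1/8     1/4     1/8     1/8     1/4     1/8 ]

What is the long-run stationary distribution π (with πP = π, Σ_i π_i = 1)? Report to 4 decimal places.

Balance equations π_j = Σ_i π_i·P[i][j]:
  π_0 = 1/4·π_0 + 1/8·π_1 + 1/8·π_2 + 1/8·π_3 + 1/4·π_4 + 1/8·π_5
  π_1 = 1/8·π_0 + 1/4·π_1 + 1/8·π_2 + 1/8·π_3 + 1/8·π_4 + 1/4·π_5
  π_2 = 1/8·π_0 + 1/8·π_1 + 1/8·π_2 + 1/8·π_3 + 1/8·π_4 + 1/8·π_5
  π_3 = 1/8·π_0 + 1/8·π_1 + 1/4·π_2 + 1/4·π_3 + 1/4·π_4 + 1/8·π_5
  π_4 = 1/4·π_0 + 1/8·π_1 + 1/8·π_2 + 1/4·π_3 + 1/8·π_4 + 1/4·π_5
  normalize: π_0 + π_1 + π_2 + π_3 + π_4 + π_5 = 1
Solving the linear system gives exactly π = [589/3465, 73/440, 1/8, 5207/27720, 94/495, 71/440].

π = [0.1700, 0.1659, 0.1250, 0.1878, 0.1899, 0.1614]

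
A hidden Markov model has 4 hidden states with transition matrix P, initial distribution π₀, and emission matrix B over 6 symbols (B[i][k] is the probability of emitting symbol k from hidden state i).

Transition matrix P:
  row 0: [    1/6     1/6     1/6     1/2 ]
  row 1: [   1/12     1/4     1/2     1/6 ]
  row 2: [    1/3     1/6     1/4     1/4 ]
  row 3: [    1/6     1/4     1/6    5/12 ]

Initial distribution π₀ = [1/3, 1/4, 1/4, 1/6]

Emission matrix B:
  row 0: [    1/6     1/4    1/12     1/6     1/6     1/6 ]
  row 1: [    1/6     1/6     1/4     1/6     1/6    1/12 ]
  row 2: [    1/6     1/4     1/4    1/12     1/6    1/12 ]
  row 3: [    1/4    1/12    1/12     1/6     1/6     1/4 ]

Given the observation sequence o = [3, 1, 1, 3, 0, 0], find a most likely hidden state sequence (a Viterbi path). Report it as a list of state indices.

path = [1, 2, 0, 3, 3, 3]

t=0: δ = [5.556e-02, 4.167e-02, 2.083e-02, 2.778e-02]  (obs o_0=3)
t=1: δ = [2.315e-03, 1.736e-03, 5.208e-03, 2.315e-03]  ψ = [0, 1, 1, 0]  (obs o_1=1)
t=2: δ = [4.340e-04, 1.447e-04, 3.255e-04, 1.085e-04]  ψ = [2, 2, 2, 2]  (obs o_2=1)
t=3: δ = [1.808e-05, 1.206e-05, 6.782e-06, 3.617e-05]  ψ = [2, 0, 2, 0]  (obs o_3=3)
t=4: δ = [1.005e-06, 1.507e-06, 1.005e-06, 3.768e-06]  ψ = [3, 3, 1, 3]  (obs o_4=0)
t=5: δ = [1.047e-07, 1.570e-07, 1.256e-07, 3.925e-07]  ψ = [3, 3, 1, 3]  (obs o_5=0)
backtrack: best end state = 3; path = [1, 2, 0, 3, 3, 3]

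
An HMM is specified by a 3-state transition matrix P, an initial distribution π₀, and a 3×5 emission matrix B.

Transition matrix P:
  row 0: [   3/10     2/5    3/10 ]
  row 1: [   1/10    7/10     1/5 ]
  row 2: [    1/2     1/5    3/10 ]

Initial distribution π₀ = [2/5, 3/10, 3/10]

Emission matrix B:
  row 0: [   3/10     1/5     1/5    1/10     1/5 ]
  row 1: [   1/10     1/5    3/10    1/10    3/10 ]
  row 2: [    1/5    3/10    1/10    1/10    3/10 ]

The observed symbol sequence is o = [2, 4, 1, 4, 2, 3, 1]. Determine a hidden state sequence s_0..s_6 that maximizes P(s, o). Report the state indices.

path = [1, 1, 1, 1, 1, 1, 1]

t=0: δ = [8.000e-02, 9.000e-02, 3.000e-02]  (obs o_0=2)
t=1: δ = [4.800e-03, 1.890e-02, 7.200e-03]  ψ = [0, 1, 0]  (obs o_1=4)
t=2: δ = [7.200e-04, 2.646e-03, 1.134e-03]  ψ = [2, 1, 1]  (obs o_2=1)
t=3: δ = [1.134e-04, 5.557e-04, 1.588e-04]  ψ = [2, 1, 1]  (obs o_3=4)
t=4: δ = [1.588e-05, 1.167e-04, 1.111e-05]  ψ = [2, 1, 1]  (obs o_4=2)
t=5: δ = [1.167e-06, 8.168e-06, 2.334e-06]  ψ = [1, 1, 1]  (obs o_5=3)
t=6: δ = [2.334e-07, 1.144e-06, 4.901e-07]  ψ = [2, 1, 1]  (obs o_6=1)
backtrack: best end state = 1; path = [1, 1, 1, 1, 1, 1, 1]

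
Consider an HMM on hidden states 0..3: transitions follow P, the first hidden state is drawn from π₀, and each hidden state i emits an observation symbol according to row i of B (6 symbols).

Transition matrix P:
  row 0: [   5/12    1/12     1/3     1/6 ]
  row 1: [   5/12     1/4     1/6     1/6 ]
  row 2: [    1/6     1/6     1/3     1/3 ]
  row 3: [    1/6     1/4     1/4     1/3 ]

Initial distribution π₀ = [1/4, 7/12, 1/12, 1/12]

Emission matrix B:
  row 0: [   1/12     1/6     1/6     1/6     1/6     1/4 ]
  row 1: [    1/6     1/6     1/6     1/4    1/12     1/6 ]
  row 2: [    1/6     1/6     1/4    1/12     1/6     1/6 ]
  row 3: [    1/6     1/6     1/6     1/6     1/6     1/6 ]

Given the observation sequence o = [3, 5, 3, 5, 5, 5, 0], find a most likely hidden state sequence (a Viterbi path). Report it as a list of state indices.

t=0: δ = [4.167e-02, 1.458e-01, 6.944e-03, 1.389e-02]  (obs o_0=3)
t=1: δ = [1.519e-02, 6.076e-03, 4.051e-03, 4.051e-03]  ψ = [1, 1, 1, 1]  (obs o_1=5)
t=2: δ = [1.055e-03, 3.798e-04, 4.220e-04, 4.220e-04]  ψ = [0, 1, 0, 0]  (obs o_2=3)
t=3: δ = [1.099e-04, 1.758e-05, 5.861e-05, 2.930e-05]  ψ = [0, 3, 0, 0]  (obs o_3=5)
t=4: δ = [1.145e-05, 1.628e-06, 6.105e-06, 3.256e-06]  ψ = [0, 2, 0, 2]  (obs o_4=5)
t=5: δ = [1.192e-06, 1.696e-07, 6.359e-07, 3.392e-07]  ψ = [0, 2, 0, 2]  (obs o_5=5)
t=6: δ = [4.140e-08, 1.766e-08, 6.624e-08, 3.533e-08]  ψ = [0, 2, 0, 2]  (obs o_6=0)
backtrack: best end state = 2; path = [1, 0, 0, 0, 0, 0, 2]

path = [1, 0, 0, 0, 0, 0, 2]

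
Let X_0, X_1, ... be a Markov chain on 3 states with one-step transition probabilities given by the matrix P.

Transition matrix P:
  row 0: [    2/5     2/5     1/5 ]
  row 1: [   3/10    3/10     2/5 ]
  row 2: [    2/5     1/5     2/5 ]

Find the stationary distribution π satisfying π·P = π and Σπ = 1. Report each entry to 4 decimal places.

π = [0.3696, 0.3043, 0.3261]

Balance equations π_j = Σ_i π_i·P[i][j]:
  π_0 = 2/5·π_0 + 3/10·π_1 + 2/5·π_2
  π_1 = 2/5·π_0 + 3/10·π_1 + 1/5·π_2
  normalize: π_0 + π_1 + π_2 = 1
Solving the linear system gives exactly π = [17/46, 7/23, 15/46].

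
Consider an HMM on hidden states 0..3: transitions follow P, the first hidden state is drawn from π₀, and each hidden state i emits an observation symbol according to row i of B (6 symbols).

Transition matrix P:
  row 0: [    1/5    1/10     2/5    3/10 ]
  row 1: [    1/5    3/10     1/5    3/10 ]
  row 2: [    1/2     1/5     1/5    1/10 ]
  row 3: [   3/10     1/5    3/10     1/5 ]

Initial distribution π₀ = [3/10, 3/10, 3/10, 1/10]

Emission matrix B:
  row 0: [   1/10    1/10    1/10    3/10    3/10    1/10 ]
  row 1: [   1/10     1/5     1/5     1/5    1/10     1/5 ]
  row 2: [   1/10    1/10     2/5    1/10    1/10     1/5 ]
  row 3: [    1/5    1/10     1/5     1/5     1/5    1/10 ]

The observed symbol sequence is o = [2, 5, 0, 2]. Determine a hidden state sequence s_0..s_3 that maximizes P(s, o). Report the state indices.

t=0: δ = [3.000e-02, 6.000e-02, 1.200e-01, 2.000e-02]  (obs o_0=2)
t=1: δ = [6.000e-03, 4.800e-03, 4.800e-03, 1.800e-03]  ψ = [2, 2, 2, 1]  (obs o_1=5)
t=2: δ = [2.400e-04, 1.440e-04, 2.400e-04, 3.600e-04]  ψ = [2, 1, 0, 0]  (obs o_2=0)
t=3: δ = [1.200e-05, 1.440e-05, 4.320e-05, 1.440e-05]  ψ = [2, 3, 3, 0]  (obs o_3=2)
backtrack: best end state = 2; path = [2, 0, 3, 2]

path = [2, 0, 3, 2]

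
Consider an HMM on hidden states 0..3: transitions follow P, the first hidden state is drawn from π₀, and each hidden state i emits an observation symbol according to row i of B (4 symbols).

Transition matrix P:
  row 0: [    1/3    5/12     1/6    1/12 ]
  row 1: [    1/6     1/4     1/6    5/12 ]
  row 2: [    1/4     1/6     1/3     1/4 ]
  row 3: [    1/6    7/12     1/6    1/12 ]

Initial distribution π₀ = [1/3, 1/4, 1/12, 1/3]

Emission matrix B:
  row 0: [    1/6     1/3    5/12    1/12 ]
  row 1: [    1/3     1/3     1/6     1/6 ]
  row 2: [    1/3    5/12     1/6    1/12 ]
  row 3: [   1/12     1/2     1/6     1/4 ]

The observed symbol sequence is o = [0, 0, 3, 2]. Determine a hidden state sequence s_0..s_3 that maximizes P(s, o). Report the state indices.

t=0: δ = [5.556e-02, 8.333e-02, 2.778e-02, 2.778e-02]  (obs o_0=0)
t=1: δ = [3.086e-03, 7.716e-03, 4.630e-03, 2.894e-03]  ψ = [0, 0, 1, 1]  (obs o_1=0)
t=2: δ = [1.072e-04, 3.215e-04, 1.286e-04, 8.038e-04]  ψ = [1, 1, 2, 1]  (obs o_2=3)
t=3: δ = [5.582e-05, 7.814e-05, 2.233e-05, 2.233e-05]  ψ = [3, 3, 3, 1]  (obs o_3=2)
backtrack: best end state = 1; path = [0, 1, 3, 1]

path = [0, 1, 3, 1]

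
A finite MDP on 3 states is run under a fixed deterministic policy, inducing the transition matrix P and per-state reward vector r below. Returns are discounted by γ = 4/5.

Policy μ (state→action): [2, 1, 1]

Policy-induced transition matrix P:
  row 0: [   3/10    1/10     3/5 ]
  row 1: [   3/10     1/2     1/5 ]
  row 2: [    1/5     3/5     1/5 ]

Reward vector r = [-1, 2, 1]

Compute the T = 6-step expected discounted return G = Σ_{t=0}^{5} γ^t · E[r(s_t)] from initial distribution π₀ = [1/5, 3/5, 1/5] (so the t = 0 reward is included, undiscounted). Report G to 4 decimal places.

G = 3.5675

t=0: π = [0.2000, 0.6000, 0.2000], E[r] = 1.2000, γ^t·E[r] = 1.200000, running G = 1.200000
t=1: π = [0.2800, 0.4400, 0.2800], E[r] = 0.8800, γ^t·E[r] = 0.704000, running G = 1.904000
t=2: π = [0.2720, 0.4160, 0.3120], E[r] = 0.8720, γ^t·E[r] = 0.558080, running G = 2.462080
t=3: π = [0.2688, 0.4224, 0.3088], E[r] = 0.8848, γ^t·E[r] = 0.453018, running G = 2.915098
t=4: π = [0.2691, 0.4234, 0.3075], E[r] = 0.8851, γ^t·E[r] = 0.362545, running G = 3.277643
t=5: π = [0.2692, 0.4231, 0.3076], E[r] = 0.8846, γ^t·E[r] = 0.289868, running G = 3.567511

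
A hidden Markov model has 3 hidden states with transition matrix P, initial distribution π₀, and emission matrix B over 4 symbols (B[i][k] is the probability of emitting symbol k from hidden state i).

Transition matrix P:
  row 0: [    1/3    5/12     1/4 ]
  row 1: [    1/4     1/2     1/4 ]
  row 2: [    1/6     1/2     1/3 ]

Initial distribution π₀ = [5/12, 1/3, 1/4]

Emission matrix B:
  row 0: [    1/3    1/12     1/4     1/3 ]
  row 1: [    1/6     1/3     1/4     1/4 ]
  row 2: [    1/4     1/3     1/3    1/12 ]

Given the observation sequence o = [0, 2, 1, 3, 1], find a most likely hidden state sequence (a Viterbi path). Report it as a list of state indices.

path = [0, 1, 1, 1, 1]

t=0: δ = [1.389e-01, 5.556e-02, 6.250e-02]  (obs o_0=0)
t=1: δ = [1.157e-02, 1.447e-02, 1.157e-02]  ψ = [0, 0, 0]  (obs o_1=2)
t=2: δ = [3.215e-04, 2.411e-03, 1.286e-03]  ψ = [0, 1, 2]  (obs o_2=1)
t=3: δ = [2.009e-04, 3.014e-04, 5.023e-05]  ψ = [1, 1, 1]  (obs o_3=3)
t=4: δ = [6.279e-06, 5.023e-05, 2.512e-05]  ψ = [1, 1, 1]  (obs o_4=1)
backtrack: best end state = 1; path = [0, 1, 1, 1, 1]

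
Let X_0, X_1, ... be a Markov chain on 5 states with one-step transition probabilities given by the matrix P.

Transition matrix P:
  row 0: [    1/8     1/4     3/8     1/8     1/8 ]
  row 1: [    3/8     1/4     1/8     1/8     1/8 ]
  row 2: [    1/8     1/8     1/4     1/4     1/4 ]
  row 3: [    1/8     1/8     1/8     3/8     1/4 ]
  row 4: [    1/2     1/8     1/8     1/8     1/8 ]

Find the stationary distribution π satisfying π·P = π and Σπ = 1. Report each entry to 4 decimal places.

Balance equations π_j = Σ_i π_i·P[i][j]:
  π_0 = 1/8·π_0 + 3/8·π_1 + 1/8·π_2 + 1/8·π_3 + 1/2·π_4
  π_1 = 1/4·π_0 + 1/4·π_1 + 1/8·π_2 + 1/8·π_3 + 1/8·π_4
  π_2 = 3/8·π_0 + 1/8·π_1 + 1/4·π_2 + 1/8·π_3 + 1/8·π_4
  π_3 = 1/8·π_0 + 1/8·π_1 + 1/4·π_2 + 3/8·π_3 + 1/8·π_4
  normalize: π_0 + π_1 + π_2 + π_3 + π_4 = 1
Solving the linear system gives exactly π = [4/17, 3/17, 25/119, 24/119, 3/17].

π = [0.2353, 0.1765, 0.2101, 0.2017, 0.1765]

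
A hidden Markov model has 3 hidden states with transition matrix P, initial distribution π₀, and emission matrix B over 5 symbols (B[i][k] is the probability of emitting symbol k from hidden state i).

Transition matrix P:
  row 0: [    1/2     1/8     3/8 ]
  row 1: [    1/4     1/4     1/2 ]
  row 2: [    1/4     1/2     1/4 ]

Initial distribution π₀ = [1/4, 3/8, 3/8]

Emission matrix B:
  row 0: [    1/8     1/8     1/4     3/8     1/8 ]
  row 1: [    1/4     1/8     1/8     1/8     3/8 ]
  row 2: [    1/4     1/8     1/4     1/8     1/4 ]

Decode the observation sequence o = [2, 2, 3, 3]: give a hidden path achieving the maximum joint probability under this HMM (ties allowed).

path = [0, 0, 0, 0]

t=0: δ = [6.250e-02, 4.688e-02, 9.375e-02]  (obs o_0=2)
t=1: δ = [7.812e-03, 5.859e-03, 5.859e-03]  ψ = [0, 2, 0]  (obs o_1=2)
t=2: δ = [1.465e-03, 3.662e-04, 3.662e-04]  ψ = [0, 2, 0]  (obs o_2=3)
t=3: δ = [2.747e-04, 2.289e-05, 6.866e-05]  ψ = [0, 0, 0]  (obs o_3=3)
backtrack: best end state = 0; path = [0, 0, 0, 0]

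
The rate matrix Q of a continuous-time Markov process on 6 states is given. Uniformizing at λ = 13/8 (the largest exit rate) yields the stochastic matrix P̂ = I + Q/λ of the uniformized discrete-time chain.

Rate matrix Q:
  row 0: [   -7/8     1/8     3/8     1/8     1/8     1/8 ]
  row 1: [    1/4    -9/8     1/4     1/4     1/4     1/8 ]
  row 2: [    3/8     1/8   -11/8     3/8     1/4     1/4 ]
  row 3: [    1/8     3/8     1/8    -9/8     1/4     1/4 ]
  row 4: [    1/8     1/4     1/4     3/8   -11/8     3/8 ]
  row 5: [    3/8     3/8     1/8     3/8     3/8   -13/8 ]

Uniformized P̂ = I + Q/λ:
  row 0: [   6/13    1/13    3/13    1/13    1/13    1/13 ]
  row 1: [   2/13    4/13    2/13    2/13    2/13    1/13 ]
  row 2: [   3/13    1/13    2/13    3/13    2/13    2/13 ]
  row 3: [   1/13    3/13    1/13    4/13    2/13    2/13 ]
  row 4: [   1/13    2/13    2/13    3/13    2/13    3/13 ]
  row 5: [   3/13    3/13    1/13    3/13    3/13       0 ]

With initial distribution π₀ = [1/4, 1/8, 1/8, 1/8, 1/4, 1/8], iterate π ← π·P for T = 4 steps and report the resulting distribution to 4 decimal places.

π = [0.2135, 0.1777, 0.1460, 0.1995, 0.1464, 0.1170]

t=0: π = [0.2500, 0.1250, 0.1250, 0.1250, 0.2500, 0.1250]
t=1: π = [0.2212, 0.1635, 0.1538, 0.1923, 0.1442, 0.1250]
t=2: π = [0.2175, 0.1746, 0.1464, 0.1990, 0.1464, 0.1161]
t=3: π = [0.2144, 0.1769, 0.1463, 0.1992, 0.1461, 0.1171]
t=4: π = [0.2135, 0.1777, 0.1460, 0.1995, 0.1464, 0.1170]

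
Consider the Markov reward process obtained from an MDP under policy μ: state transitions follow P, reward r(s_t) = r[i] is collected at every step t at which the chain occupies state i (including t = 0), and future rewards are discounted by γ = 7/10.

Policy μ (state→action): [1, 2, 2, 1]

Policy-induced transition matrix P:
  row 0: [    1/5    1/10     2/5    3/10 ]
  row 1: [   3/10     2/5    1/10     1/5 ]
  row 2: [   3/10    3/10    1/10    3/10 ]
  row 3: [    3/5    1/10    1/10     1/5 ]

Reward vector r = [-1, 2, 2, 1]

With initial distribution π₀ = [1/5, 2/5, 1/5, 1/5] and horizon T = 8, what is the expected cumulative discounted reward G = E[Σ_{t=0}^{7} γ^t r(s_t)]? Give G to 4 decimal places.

t=0: π = [0.2000, 0.4000, 0.2000, 0.2000], E[r] = 1.2000, γ^t·E[r] = 1.200000, running G = 1.200000
t=1: π = [0.3400, 0.2600, 0.1600, 0.2400], E[r] = 0.7400, γ^t·E[r] = 0.518000, running G = 1.718000
t=2: π = [0.3380, 0.2100, 0.2020, 0.2500], E[r] = 0.7360, γ^t·E[r] = 0.360640, running G = 2.078640
t=3: π = [0.3412, 0.2034, 0.2014, 0.2540], E[r] = 0.7224, γ^t·E[r] = 0.247783, running G = 2.326423
t=4: π = [0.3421, 0.2013, 0.2024, 0.2543], E[r] = 0.7195, γ^t·E[r] = 0.172752, running G = 2.499175
t=5: π = [0.3421, 0.2009, 0.2026, 0.2544], E[r] = 0.7193, γ^t·E[r] = 0.120900, running G = 2.620076
t=6: π = [0.3421, 0.2008, 0.2026, 0.2545], E[r] = 0.7192, γ^t·E[r] = 0.084608, running G = 2.704683
t=7: π = [0.3421, 0.2008, 0.2026, 0.2545], E[r] = 0.7191, γ^t·E[r] = 0.059224, running G = 2.763907

G = 2.7639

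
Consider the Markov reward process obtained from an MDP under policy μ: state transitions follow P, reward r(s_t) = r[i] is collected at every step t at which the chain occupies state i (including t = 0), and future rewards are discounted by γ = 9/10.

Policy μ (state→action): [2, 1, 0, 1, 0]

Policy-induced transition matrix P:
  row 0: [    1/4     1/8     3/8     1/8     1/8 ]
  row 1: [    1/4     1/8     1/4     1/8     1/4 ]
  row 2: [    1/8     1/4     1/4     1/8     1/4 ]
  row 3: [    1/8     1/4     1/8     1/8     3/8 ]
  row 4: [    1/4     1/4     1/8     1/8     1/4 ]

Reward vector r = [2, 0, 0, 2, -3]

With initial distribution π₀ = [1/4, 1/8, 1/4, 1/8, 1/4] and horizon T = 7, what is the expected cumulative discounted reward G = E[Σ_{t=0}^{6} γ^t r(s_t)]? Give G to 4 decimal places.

G = -0.2382

t=0: π = [0.2500, 0.1250, 0.2500, 0.1250, 0.2500], E[r] = 0.0000, γ^t·E[r] = 0.000000, running G = 0.000000
t=1: π = [0.2031, 0.2031, 0.2344, 0.1250, 0.2344], E[r] = -0.0469, γ^t·E[r] = -0.042188, running G = -0.042188
t=2: π = [0.2051, 0.1992, 0.2305, 0.1250, 0.2402], E[r] = -0.0605, γ^t·E[r] = -0.049043, running G = -0.091230
t=3: π = [0.2056, 0.1995, 0.2300, 0.1250, 0.2400], E[r] = -0.0588, γ^t·E[r] = -0.042893, running G = -0.134123
t=4: π = [0.2056, 0.1994, 0.2301, 0.1250, 0.2399], E[r] = -0.0585, γ^t·E[r] = -0.038403, running G = -0.172527
t=5: π = [0.2056, 0.1994, 0.2301, 0.1250, 0.2399], E[r] = -0.0585, γ^t·E[r] = -0.034563, running G = -0.207090
t=6: π = [0.2056, 0.1994, 0.2301, 0.1250, 0.2399], E[r] = -0.0585, γ^t·E[r] = -0.031111, running G = -0.238201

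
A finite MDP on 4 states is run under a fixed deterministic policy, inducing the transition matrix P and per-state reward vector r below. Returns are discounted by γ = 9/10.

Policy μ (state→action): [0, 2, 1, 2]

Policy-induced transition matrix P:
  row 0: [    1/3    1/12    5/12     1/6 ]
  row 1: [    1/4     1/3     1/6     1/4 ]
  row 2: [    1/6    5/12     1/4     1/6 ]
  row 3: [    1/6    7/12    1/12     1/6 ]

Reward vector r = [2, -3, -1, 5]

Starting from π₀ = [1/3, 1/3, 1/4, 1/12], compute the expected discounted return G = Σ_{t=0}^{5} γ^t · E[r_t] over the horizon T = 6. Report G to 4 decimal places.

t=0: π = [0.3333, 0.3333, 0.2500, 0.0833], E[r] = -0.1667, γ^t·E[r] = -0.166667, running G = -0.166667
t=1: π = [0.2500, 0.2917, 0.2639, 0.1944], E[r] = 0.3333, γ^t·E[r] = 0.300000, running G = 0.133333
t=2: π = [0.2326, 0.3414, 0.2350, 0.1910], E[r] = 0.1609, γ^t·E[r] = 0.130313, running G = 0.263646
t=3: π = [0.2339, 0.3425, 0.2285, 0.1951], E[r] = 0.1874, γ^t·E[r] = 0.136617, running G = 0.400263
t=4: π = [0.2342, 0.3427, 0.2279, 0.1952], E[r] = 0.1885, γ^t·E[r] = 0.123646, running G = 0.523909
t=5: π = [0.2343, 0.3426, 0.2279, 0.1952], E[r] = 0.1889, γ^t·E[r] = 0.111569, running G = 0.635479

G = 0.6355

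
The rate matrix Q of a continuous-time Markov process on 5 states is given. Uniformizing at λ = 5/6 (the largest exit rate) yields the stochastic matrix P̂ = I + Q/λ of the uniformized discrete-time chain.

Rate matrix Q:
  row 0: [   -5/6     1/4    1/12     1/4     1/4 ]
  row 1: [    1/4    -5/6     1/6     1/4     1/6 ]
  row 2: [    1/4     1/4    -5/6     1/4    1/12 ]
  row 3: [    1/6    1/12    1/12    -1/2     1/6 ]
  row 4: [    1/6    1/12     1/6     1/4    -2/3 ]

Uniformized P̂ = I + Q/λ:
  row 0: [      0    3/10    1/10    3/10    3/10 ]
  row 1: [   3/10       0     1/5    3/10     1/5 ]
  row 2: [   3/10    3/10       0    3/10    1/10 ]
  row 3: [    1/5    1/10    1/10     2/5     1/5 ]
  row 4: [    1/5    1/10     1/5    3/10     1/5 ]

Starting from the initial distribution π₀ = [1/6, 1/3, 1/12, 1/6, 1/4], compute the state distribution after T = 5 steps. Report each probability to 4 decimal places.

t=0: π = [0.1667, 0.3333, 0.0833, 0.1667, 0.2500]
t=1: π = [0.2083, 0.1167, 0.1500, 0.3167, 0.2083]
t=2: π = [0.1850, 0.1600, 0.1175, 0.3317, 0.2058]
t=3: π = [0.1908, 0.1445, 0.1248, 0.3332, 0.2068]
t=4: π = [0.1888, 0.1487, 0.1226, 0.3333, 0.2066]
t=5: π = [0.1894, 0.1474, 0.1233, 0.3333, 0.2066]

π = [0.1894, 0.1474, 0.1233, 0.3333, 0.2066]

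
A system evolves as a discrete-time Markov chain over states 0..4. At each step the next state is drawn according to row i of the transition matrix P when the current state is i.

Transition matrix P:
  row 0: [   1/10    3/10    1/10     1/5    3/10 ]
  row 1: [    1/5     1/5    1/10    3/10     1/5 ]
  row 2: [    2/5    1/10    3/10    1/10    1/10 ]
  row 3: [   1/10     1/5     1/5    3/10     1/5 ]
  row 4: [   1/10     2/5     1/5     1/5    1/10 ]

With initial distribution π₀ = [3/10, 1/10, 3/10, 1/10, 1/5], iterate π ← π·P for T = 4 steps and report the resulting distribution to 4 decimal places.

π = [0.1764, 0.2365, 0.1762, 0.2290, 0.1818]

t=0: π = [0.3000, 0.1000, 0.3000, 0.1000, 0.2000]
t=1: π = [0.2000, 0.2400, 0.1900, 0.1900, 0.1800]
t=2: π = [0.1810, 0.2370, 0.1750, 0.2240, 0.1830]
t=3: π = [0.1762, 0.2372, 0.1757, 0.2286, 0.1823]
t=4: π = [0.1764, 0.2365, 0.1762, 0.2290, 0.1818]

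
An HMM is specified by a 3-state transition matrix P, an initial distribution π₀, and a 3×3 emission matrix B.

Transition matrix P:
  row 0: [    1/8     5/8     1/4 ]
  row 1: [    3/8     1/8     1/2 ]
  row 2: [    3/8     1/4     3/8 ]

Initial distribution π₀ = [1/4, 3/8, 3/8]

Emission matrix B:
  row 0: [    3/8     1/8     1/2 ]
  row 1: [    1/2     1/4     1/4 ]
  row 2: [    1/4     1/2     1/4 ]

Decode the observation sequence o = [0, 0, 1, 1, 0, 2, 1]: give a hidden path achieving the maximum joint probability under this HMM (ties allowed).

t=0: δ = [9.375e-02, 1.875e-01, 9.375e-02]  (obs o_0=0)
t=1: δ = [2.637e-02, 2.930e-02, 2.344e-02]  ψ = [1, 0, 1]  (obs o_1=0)
t=2: δ = [1.373e-03, 4.120e-03, 7.324e-03]  ψ = [1, 0, 1]  (obs o_2=1)
t=3: δ = [3.433e-04, 4.578e-04, 1.373e-03]  ψ = [2, 2, 2]  (obs o_3=1)
t=4: δ = [1.931e-04, 1.717e-04, 1.287e-04]  ψ = [2, 2, 2]  (obs o_4=0)
t=5: δ = [3.219e-05, 3.017e-05, 2.146e-05]  ψ = [1, 0, 1]  (obs o_5=2)
t=6: δ = [1.414e-06, 5.029e-06, 7.544e-06]  ψ = [1, 0, 1]  (obs o_6=1)
backtrack: best end state = 2; path = [0, 1, 2, 2, 0, 1, 2]

path = [0, 1, 2, 2, 0, 1, 2]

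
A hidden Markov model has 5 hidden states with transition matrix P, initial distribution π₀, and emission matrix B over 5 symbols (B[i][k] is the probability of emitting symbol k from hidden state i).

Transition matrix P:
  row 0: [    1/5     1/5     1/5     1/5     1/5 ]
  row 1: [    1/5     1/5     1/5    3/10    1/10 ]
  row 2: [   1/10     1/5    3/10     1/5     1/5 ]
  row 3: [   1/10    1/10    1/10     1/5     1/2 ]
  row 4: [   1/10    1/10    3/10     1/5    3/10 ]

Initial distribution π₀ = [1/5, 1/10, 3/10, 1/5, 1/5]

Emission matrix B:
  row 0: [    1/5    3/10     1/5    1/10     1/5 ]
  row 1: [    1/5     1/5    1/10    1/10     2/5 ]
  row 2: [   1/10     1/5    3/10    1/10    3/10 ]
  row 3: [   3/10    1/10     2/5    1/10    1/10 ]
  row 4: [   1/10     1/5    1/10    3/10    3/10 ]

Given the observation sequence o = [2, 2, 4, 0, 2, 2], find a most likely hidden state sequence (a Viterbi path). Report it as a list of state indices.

path = [2, 3, 4, 3, 3, 3]

t=0: δ = [4.000e-02, 1.000e-02, 9.000e-02, 8.000e-02, 2.000e-02]  (obs o_0=2)
t=1: δ = [1.800e-03, 1.800e-03, 8.100e-03, 7.200e-03, 4.000e-03]  ψ = [2, 2, 2, 2, 3]  (obs o_1=2)
t=2: δ = [1.620e-04, 6.480e-04, 7.290e-04, 1.620e-04, 1.080e-03]  ψ = [2, 2, 2, 2, 3]  (obs o_2=4)
t=3: δ = [2.592e-05, 2.916e-05, 3.240e-05, 6.480e-05, 3.240e-05]  ψ = [1, 2, 4, 4, 4]  (obs o_3=0)
t=4: δ = [1.296e-06, 6.480e-07, 2.916e-06, 5.184e-06, 3.240e-06]  ψ = [3, 2, 2, 3, 3]  (obs o_4=2)
t=5: δ = [1.037e-07, 5.832e-08, 2.916e-07, 4.147e-07, 2.592e-07]  ψ = [3, 2, 4, 3, 3]  (obs o_5=2)
backtrack: best end state = 3; path = [2, 3, 4, 3, 3, 3]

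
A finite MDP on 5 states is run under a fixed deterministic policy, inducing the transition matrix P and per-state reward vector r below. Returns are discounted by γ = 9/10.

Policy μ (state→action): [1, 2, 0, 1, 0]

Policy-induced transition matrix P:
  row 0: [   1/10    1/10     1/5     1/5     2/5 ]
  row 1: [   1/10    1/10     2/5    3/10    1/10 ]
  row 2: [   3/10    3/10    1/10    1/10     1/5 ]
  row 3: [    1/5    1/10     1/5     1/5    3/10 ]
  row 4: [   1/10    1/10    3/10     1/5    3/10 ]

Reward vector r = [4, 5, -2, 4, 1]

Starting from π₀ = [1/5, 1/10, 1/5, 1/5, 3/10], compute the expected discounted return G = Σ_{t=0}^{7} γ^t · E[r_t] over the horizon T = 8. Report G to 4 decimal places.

t=0: π = [0.2000, 0.1000, 0.2000, 0.2000, 0.3000], E[r] = 2.0000, γ^t·E[r] = 2.000000, running G = 2.000000
t=1: π = [0.1600, 0.1400, 0.2300, 0.1900, 0.2800], E[r] = 1.9200, γ^t·E[r] = 1.728000, running G = 3.728000
t=2: π = [0.1650, 0.1460, 0.2330, 0.1910, 0.2650], E[r] = 1.9530, γ^t·E[r] = 1.581930, running G = 5.309930
t=3: π = [0.1657, 0.1466, 0.2324, 0.1913, 0.2640], E[r] = 1.9602, γ^t·E[r] = 1.428986, running G = 6.738916
t=4: π = [0.1656, 0.1465, 0.2325, 0.1914, 0.2640], E[r] = 1.9596, γ^t·E[r] = 1.285674, running G = 8.024590
t=5: π = [0.1656, 0.1465, 0.2324, 0.1914, 0.2640], E[r] = 1.9598, γ^t·E[r] = 1.157213, running G = 9.181803
t=6: π = [0.1656, 0.1465, 0.2325, 0.1914, 0.2640], E[r] = 1.9597, γ^t·E[r] = 1.041462, running G = 10.223265
t=7: π = [0.1656, 0.1465, 0.2325, 0.1914, 0.2640], E[r] = 1.9597, γ^t·E[r] = 0.937322, running G = 11.160587

G = 11.1606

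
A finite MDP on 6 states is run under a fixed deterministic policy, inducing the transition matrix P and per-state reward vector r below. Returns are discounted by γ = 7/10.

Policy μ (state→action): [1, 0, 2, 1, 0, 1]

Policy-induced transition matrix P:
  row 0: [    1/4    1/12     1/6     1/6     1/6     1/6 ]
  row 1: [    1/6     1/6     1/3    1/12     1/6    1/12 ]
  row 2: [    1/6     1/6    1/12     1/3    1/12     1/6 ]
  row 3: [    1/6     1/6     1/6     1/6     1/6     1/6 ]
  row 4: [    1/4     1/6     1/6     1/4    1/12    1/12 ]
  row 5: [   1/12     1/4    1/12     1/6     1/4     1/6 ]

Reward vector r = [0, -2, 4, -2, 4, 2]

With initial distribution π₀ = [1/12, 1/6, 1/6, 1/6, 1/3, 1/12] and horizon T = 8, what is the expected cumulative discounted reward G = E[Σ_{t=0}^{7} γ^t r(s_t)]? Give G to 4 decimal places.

t=0: π = [0.0833, 0.1667, 0.1667, 0.1667, 0.3333, 0.0833], E[r] = 1.5000, γ^t·E[r] = 1.500000, running G = 1.500000
t=1: π = [0.1944, 0.1667, 0.1736, 0.2083, 0.1319, 0.1250], E[r] = 0.7222, γ^t·E[r] = 0.505556, running G = 2.005556
t=2: π = [0.1834, 0.1609, 0.1696, 0.1927, 0.1516, 0.1418], E[r] = 0.8611, γ^t·E[r] = 0.421944, running G = 2.427500
t=3: π = [0.1828, 0.1632, 0.1675, 0.1942, 0.1517, 0.1406], E[r] = 0.8436, γ^t·E[r] = 0.289340, running G = 2.716840
t=4: π = [0.1828, 0.1632, 0.1682, 0.1936, 0.1518, 0.1404], E[r] = 0.8471, γ^t·E[r] = 0.203399, running G = 2.920239
t=5: π = [0.1828, 0.1631, 0.1681, 0.1937, 0.1517, 0.1404], E[r] = 0.8465, γ^t·E[r] = 0.142265, running G = 3.062504
t=6: π = [0.1828, 0.1631, 0.1681, 0.1937, 0.1517, 0.1404], E[r] = 0.8465, γ^t·E[r] = 0.099596, running G = 3.162099
t=7: π = [0.1828, 0.1631, 0.1681, 0.1937, 0.1517, 0.1404], E[r] = 0.8465, γ^t·E[r] = 0.069716, running G = 3.231815

G = 3.2318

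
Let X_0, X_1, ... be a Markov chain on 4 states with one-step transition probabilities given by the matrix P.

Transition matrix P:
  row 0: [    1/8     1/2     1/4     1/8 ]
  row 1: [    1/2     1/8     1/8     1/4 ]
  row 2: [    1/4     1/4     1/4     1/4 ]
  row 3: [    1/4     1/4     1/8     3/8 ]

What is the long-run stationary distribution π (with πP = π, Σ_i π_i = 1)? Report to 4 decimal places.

π = [0.2857, 0.2857, 0.1837, 0.2449]

Balance equations π_j = Σ_i π_i·P[i][j]:
  π_0 = 1/8·π_0 + 1/2·π_1 + 1/4·π_2 + 1/4·π_3
  π_1 = 1/2·π_0 + 1/8·π_1 + 1/4·π_2 + 1/4·π_3
  π_2 = 1/4·π_0 + 1/8·π_1 + 1/4·π_2 + 1/8·π_3
  normalize: π_0 + π_1 + π_2 + π_3 = 1
Solving the linear system gives exactly π = [2/7, 2/7, 9/49, 12/49].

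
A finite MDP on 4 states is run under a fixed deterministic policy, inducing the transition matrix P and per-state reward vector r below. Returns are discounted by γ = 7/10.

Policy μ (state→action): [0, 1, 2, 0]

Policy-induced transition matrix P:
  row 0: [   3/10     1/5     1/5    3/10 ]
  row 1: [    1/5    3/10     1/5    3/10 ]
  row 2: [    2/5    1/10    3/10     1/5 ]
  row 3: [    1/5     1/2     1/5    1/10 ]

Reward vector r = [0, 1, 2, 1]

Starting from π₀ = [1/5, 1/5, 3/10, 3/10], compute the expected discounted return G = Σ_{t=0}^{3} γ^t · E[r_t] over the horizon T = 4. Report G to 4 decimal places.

G = 2.5560

t=0: π = [0.2000, 0.2000, 0.3000, 0.3000], E[r] = 1.1000, γ^t·E[r] = 1.100000, running G = 1.100000
t=1: π = [0.2800, 0.2800, 0.2300, 0.2100], E[r] = 0.9500, γ^t·E[r] = 0.665000, running G = 1.765000
t=2: π = [0.2740, 0.2680, 0.2230, 0.2350], E[r] = 0.9490, γ^t·E[r] = 0.465010, running G = 2.230010
t=3: π = [0.2720, 0.2750, 0.2223, 0.2307], E[r] = 0.9503, γ^t·E[r] = 0.325953, running G = 2.555963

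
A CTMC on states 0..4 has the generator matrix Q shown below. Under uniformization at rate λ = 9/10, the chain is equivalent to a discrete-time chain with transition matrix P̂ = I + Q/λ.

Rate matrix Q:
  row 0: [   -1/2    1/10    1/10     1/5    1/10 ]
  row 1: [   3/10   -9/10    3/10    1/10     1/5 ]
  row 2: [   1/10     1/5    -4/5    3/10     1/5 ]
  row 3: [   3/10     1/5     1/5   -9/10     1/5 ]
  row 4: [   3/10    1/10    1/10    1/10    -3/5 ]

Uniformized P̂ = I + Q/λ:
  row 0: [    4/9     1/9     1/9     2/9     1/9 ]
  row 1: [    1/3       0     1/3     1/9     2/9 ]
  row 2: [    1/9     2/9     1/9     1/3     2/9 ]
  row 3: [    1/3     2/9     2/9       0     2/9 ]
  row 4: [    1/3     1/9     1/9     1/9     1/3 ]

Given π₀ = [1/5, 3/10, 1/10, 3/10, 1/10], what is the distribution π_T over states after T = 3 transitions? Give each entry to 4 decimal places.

t=0: π = [0.2000, 0.3000, 0.1000, 0.3000, 0.1000]
t=1: π = [0.3333, 0.1222, 0.2111, 0.1222, 0.2111]
t=2: π = [0.3235, 0.1346, 0.1519, 0.1815, 0.2086]
t=3: π = [0.3355, 0.1332, 0.1612, 0.1606, 0.2095]

π = [0.3355, 0.1332, 0.1612, 0.1606, 0.2095]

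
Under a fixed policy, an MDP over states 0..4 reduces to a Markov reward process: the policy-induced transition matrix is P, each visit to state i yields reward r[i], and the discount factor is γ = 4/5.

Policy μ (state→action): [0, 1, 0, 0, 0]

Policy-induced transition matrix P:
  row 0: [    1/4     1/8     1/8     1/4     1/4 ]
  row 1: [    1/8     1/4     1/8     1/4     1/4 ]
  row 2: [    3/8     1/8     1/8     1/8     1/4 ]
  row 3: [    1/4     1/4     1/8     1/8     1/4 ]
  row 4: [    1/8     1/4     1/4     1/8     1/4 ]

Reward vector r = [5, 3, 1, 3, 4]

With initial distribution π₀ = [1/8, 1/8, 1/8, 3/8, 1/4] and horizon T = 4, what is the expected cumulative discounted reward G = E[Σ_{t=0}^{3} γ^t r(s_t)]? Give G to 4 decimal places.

t=0: π = [0.1250, 0.1250, 0.1250, 0.3750, 0.2500], E[r] = 3.2500, γ^t·E[r] = 3.250000, running G = 3.250000
t=1: π = [0.2188, 0.2188, 0.1563, 0.1563, 0.2500], E[r] = 3.3750, γ^t·E[r] = 2.700000, running G = 5.950000
t=2: π = [0.2109, 0.2031, 0.1563, 0.1797, 0.2500], E[r] = 3.3594, γ^t·E[r] = 2.150000, running G = 8.100000
t=3: π = [0.2129, 0.2041, 0.1563, 0.1768, 0.2500], E[r] = 3.3633, γ^t·E[r] = 1.722000, running G = 9.822000

G = 9.8220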